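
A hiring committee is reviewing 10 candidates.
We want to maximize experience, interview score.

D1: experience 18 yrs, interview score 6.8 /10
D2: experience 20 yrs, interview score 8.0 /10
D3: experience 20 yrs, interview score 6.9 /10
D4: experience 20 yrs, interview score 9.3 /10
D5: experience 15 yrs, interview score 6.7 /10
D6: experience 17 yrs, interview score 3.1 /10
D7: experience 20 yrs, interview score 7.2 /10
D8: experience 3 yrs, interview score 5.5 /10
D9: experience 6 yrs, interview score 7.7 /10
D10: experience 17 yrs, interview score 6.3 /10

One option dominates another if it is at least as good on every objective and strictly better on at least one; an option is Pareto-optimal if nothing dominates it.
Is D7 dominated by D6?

No

D6 vs D7: D6 is worse on experience (17 vs 20), so it does not dominate D7.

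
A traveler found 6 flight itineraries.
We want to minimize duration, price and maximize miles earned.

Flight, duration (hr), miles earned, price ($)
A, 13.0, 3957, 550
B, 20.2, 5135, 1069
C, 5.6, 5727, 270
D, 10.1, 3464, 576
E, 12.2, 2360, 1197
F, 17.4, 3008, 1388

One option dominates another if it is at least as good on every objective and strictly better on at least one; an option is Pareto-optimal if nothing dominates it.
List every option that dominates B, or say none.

C

C: duration 5.6≤20.2, miles earned 5727≥5135, price 270≤1069 — dominates B.
Others (A, D, E, F) are each worse than B on at least one objective.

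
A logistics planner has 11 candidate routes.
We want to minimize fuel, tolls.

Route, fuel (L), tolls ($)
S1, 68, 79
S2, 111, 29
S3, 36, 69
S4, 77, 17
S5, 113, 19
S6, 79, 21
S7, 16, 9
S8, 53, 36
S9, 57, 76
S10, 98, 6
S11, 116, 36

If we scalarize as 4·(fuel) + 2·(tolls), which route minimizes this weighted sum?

S7

S1: 4·68 + 2·79 = 430
S2: 4·111 + 2·29 = 502
S3: 4·36 + 2·69 = 282
S4: 4·77 + 2·17 = 342
S5: 4·113 + 2·19 = 490
S6: 4·79 + 2·21 = 358
S7: 4·16 + 2·9 = 82
S8: 4·53 + 2·36 = 284
S9: 4·57 + 2·76 = 380
S10: 4·98 + 2·6 = 404
S11: 4·116 + 2·36 = 536
Lowest: S7 at 82.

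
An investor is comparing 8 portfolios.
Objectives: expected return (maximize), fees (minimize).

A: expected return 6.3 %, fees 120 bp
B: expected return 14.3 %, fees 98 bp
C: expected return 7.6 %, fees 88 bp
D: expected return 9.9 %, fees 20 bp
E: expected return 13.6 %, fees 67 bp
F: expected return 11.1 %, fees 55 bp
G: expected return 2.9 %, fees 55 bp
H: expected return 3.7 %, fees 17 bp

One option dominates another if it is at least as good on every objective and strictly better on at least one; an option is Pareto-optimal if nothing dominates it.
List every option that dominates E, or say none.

A: worse on expected return (6.3 vs 13.6).
B: worse on fees (98 vs 67).
C: worse on expected return (7.6 vs 13.6).
D: worse on expected return (9.9 vs 13.6).
F: worse on expected return (11.1 vs 13.6).
G: worse on expected return (2.9 vs 13.6).
H: worse on expected return (3.7 vs 13.6).
No option dominates E.

none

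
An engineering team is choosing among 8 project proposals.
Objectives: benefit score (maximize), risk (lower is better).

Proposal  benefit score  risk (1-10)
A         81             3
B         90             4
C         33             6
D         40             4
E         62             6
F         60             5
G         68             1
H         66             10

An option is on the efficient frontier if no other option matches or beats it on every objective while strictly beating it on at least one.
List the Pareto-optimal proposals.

A: not dominated.
B: not dominated (best benefit score).
C: dominated by A (benefit score 81≥33, risk 3≤6).
D: dominated by A (benefit score 81≥40, risk 3≤4).
E: dominated by A (benefit score 81≥62, risk 3≤6).
F: dominated by A (benefit score 81≥60, risk 3≤5).
G: not dominated (best risk).
H: dominated by A (benefit score 81≥66, risk 3≤10).

A, B, G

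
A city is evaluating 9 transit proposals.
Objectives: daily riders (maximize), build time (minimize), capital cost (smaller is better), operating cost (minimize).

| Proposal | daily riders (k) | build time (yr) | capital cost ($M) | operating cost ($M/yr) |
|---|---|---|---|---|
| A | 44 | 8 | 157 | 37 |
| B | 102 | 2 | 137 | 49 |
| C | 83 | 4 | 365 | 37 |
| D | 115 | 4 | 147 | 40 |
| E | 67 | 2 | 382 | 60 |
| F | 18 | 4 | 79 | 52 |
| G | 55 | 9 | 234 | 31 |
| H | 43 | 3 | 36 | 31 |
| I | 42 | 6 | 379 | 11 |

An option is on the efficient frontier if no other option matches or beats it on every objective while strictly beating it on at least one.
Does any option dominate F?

H vs F: daily riders 43≥18, build time 3≤4, capital cost 36≤79, operating cost 31≤52 — H is at least as good on every objective and strictly better on at least one, so H dominates F.

Yes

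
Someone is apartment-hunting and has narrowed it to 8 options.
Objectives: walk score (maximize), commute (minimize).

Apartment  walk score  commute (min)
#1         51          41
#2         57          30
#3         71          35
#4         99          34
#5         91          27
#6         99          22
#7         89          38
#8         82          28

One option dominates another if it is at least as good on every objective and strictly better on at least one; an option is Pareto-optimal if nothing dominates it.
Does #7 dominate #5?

#7 vs #5: #7 is worse on walk score (89 vs 91), so it does not dominate #5.

No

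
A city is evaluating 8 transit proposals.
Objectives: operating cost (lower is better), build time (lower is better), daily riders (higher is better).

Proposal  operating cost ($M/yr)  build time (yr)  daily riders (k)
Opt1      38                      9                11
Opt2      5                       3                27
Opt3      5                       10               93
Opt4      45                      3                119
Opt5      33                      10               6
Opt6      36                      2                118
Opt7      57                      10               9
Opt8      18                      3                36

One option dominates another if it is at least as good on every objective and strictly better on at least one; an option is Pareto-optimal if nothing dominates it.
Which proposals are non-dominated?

Opt1: dominated by Opt2 (operating cost 5≤38, build time 3≤9, daily riders 27≥11).
Opt2: not dominated.
Opt3: not dominated.
Opt4: not dominated (best daily riders).
Opt5: dominated by Opt2 (operating cost 5≤33, build time 3≤10, daily riders 27≥6).
Opt6: not dominated (best build time).
Opt7: dominated by Opt1 (operating cost 38≤57, build time 9≤10, daily riders 11≥9).
Opt8: not dominated.

Opt2, Opt3, Opt4, Opt6, Opt8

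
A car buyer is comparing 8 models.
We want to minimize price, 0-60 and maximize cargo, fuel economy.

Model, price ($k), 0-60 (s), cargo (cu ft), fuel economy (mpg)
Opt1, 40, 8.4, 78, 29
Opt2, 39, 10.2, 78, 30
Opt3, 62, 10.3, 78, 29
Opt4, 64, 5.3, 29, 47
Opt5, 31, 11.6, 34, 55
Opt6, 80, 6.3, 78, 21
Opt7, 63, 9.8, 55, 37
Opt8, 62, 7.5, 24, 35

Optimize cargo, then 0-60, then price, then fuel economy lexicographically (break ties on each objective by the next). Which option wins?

Opt6

First maximize cargo: best is 78, kept {Opt1, Opt2, Opt3, Opt6}.
Then minimize 0-60: best is 6.3, kept {Opt6}.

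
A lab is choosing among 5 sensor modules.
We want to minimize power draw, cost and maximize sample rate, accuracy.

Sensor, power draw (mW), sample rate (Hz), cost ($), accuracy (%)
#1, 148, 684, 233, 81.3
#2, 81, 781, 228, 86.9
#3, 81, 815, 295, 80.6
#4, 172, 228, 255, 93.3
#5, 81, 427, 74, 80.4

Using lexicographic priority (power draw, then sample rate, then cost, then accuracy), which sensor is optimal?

First minimize power draw: best is 81, kept {#2, #3, #5}.
Then maximize sample rate: best is 815, kept {#3}.

#3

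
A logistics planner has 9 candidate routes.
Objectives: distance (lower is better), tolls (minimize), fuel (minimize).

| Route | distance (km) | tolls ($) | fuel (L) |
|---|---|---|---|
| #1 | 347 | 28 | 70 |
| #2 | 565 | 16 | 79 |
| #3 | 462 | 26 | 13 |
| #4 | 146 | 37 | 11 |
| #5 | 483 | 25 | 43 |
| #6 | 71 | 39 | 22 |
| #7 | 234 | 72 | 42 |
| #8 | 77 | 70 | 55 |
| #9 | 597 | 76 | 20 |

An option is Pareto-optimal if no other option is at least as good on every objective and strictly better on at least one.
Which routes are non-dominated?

#1, #2, #3, #4, #5, #6

#1: not dominated.
#2: not dominated (best tolls).
#3: not dominated.
#4: not dominated (best fuel).
#5: not dominated.
#6: not dominated (best distance).
#7: dominated by #4 (distance 146≤234, tolls 37≤72, fuel 11≤42).
#8: dominated by #6 (distance 71≤77, tolls 39≤70, fuel 22≤55).
#9: dominated by #3 (distance 462≤597, tolls 26≤76, fuel 13≤20).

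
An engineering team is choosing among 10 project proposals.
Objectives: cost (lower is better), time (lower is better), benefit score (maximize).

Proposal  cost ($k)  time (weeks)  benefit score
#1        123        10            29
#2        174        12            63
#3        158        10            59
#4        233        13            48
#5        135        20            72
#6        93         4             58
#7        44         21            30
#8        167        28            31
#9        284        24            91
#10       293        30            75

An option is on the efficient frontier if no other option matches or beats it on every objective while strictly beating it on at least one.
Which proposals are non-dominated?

#1: dominated by #6 (cost 93≤123, time 4≤10, benefit score 58≥29).
#2: not dominated.
#3: not dominated.
#4: dominated by #2 (cost 174≤233, time 12≤13, benefit score 63≥48).
#5: not dominated.
#6: not dominated (best time).
#7: not dominated (best cost).
#8: dominated by #3 (cost 158≤167, time 10≤28, benefit score 59≥31).
#9: not dominated (best benefit score).
#10: dominated by #9 (cost 284≤293, time 24≤30, benefit score 91≥75).

#2, #3, #5, #6, #7, #9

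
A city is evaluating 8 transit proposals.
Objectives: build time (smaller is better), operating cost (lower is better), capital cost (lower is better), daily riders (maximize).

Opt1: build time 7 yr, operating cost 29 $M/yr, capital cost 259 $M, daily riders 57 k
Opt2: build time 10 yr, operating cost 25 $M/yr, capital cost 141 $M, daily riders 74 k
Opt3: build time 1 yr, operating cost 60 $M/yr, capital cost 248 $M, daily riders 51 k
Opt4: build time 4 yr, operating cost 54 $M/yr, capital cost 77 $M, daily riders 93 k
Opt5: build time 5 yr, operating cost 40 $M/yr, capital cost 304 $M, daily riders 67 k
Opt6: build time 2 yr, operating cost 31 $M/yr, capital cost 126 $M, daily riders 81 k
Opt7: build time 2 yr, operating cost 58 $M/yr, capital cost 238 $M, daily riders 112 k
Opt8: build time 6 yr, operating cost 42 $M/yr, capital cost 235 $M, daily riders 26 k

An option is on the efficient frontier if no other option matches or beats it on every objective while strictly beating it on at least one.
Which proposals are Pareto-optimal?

Opt1: not dominated.
Opt2: not dominated (best operating cost).
Opt3: not dominated (best build time).
Opt4: not dominated (best capital cost).
Opt5: dominated by Opt6 (build time 2≤5, operating cost 31≤40, capital cost 126≤304, daily riders 81≥67).
Opt6: not dominated.
Opt7: not dominated (best daily riders).
Opt8: dominated by Opt6 (build time 2≤6, operating cost 31≤42, capital cost 126≤235, daily riders 81≥26).

Opt1, Opt2, Opt3, Opt4, Opt6, Opt7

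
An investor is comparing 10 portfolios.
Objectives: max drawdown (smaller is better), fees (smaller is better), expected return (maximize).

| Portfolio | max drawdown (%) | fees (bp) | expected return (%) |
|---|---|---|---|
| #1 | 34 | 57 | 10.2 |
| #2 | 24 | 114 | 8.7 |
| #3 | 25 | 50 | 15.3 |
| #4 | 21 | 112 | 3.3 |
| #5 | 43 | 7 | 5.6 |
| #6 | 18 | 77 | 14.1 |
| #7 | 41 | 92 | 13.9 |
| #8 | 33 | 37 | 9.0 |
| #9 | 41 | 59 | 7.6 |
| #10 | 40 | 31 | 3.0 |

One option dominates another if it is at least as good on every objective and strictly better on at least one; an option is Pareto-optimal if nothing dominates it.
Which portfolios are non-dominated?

#1: dominated by #3 (max drawdown 25≤34, fees 50≤57, expected return 15.3≥10.2).
#2: dominated by #6 (max drawdown 18≤24, fees 77≤114, expected return 14.1≥8.7).
#3: not dominated (best expected return).
#4: dominated by #6 (max drawdown 18≤21, fees 77≤112, expected return 14.1≥3.3).
#5: not dominated (best fees).
#6: not dominated (best max drawdown).
#7: dominated by #3 (max drawdown 25≤41, fees 50≤92, expected return 15.3≥13.9).
#8: not dominated.
#9: dominated by #1 (max drawdown 34≤41, fees 57≤59, expected return 10.2≥7.6).
#10: not dominated.

#3, #5, #6, #8, #10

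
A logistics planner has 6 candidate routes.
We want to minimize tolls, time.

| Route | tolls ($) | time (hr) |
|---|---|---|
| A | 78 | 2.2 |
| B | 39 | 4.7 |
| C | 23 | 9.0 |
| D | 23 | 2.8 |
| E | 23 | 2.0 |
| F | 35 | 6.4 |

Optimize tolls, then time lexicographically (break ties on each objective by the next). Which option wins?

E

First minimize tolls: best is 23, kept {C, D, E}.
Then minimize time: best is 2.0, kept {E}.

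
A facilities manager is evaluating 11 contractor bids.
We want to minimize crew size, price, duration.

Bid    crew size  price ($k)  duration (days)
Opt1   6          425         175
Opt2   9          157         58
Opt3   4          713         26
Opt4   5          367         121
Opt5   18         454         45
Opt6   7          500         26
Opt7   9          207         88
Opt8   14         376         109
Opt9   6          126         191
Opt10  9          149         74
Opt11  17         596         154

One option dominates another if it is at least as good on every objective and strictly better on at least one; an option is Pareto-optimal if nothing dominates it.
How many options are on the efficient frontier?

7

Opt1: dominated by Opt4 (crew size 5≤6, price 367≤425, duration 121≤175).
Opt2: not dominated.
Opt3: not dominated (best crew size).
Opt4: not dominated.
Opt5: not dominated.
Opt6: not dominated.
Opt7: dominated by Opt2 (crew size 9≤9, price 157≤207, duration 58≤88).
Opt8: dominated by Opt2 (crew size 9≤14, price 157≤376, duration 58≤109).
Opt9: not dominated (best price).
Opt10: not dominated.
Opt11: dominated by Opt2 (crew size 9≤17, price 157≤596, duration 58≤154).
Pareto-optimal: Opt2, Opt3, Opt4, Opt5, Opt6, Opt9, Opt10 → 7.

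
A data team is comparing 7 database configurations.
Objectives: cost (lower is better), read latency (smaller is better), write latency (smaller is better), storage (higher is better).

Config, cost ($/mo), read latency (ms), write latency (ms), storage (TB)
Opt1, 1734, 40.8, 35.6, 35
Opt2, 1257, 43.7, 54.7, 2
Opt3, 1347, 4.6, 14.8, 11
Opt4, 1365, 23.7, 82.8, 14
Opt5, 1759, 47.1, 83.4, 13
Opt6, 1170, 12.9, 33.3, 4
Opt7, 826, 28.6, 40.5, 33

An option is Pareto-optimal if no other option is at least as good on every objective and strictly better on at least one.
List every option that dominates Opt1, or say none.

none

Opt2: worse on read latency (43.7 vs 40.8).
Opt3: worse on storage (11 vs 35).
Opt4: worse on write latency (82.8 vs 35.6).
Opt5: worse on cost (1759 vs 1734).
Opt6: worse on storage (4 vs 35).
Opt7: worse on write latency (40.5 vs 35.6).
No option dominates Opt1.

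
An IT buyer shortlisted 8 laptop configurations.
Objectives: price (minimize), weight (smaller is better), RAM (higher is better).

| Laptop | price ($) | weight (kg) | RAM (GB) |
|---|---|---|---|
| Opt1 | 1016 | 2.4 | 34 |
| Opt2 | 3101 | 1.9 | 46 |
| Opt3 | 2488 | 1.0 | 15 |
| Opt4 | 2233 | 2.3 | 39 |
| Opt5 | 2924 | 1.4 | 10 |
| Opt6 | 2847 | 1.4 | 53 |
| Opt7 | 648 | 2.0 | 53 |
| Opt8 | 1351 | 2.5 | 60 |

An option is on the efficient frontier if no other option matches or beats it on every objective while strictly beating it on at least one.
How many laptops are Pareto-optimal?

Opt1: dominated by Opt7 (price 648≤1016, weight 2.0≤2.4, RAM 53≥34).
Opt2: dominated by Opt6 (price 2847≤3101, weight 1.4≤1.9, RAM 53≥46).
Opt3: not dominated (best weight).
Opt4: dominated by Opt7 (price 648≤2233, weight 2.0≤2.3, RAM 53≥39).
Opt5: dominated by Opt3 (price 2488≤2924, weight 1.0≤1.4, RAM 15≥10).
Opt6: not dominated.
Opt7: not dominated (best price).
Opt8: not dominated (best RAM).
Pareto-optimal: Opt3, Opt6, Opt7, Opt8 → 4.

4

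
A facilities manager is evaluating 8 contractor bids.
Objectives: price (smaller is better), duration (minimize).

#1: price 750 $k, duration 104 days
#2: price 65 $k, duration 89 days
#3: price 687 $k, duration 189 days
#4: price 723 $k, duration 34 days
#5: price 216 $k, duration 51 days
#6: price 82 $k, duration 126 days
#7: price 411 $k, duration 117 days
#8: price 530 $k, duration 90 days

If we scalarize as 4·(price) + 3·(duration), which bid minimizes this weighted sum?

#1: 4·750 + 3·104 = 3312
#2: 4·65 + 3·89 = 527
#3: 4·687 + 3·189 = 3315
#4: 4·723 + 3·34 = 2994
#5: 4·216 + 3·51 = 1017
#6: 4·82 + 3·126 = 706
#7: 4·411 + 3·117 = 1995
#8: 4·530 + 3·90 = 2390
Lowest: #2 at 527.

#2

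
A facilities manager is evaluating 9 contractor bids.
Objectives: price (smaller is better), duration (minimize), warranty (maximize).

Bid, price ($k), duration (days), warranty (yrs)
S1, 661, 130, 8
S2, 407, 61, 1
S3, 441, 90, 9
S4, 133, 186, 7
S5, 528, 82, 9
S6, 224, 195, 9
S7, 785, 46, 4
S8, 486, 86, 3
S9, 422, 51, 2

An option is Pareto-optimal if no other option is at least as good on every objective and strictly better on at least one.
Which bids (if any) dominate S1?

S3, S5

S3: price 441≤661, duration 90≤130, warranty 9≥8 — dominates S1.
S5: price 528≤661, duration 82≤130, warranty 9≥8 — dominates S1.
Others (S2, S4, S6, S7, S8, S9) are each worse than S1 on at least one objective.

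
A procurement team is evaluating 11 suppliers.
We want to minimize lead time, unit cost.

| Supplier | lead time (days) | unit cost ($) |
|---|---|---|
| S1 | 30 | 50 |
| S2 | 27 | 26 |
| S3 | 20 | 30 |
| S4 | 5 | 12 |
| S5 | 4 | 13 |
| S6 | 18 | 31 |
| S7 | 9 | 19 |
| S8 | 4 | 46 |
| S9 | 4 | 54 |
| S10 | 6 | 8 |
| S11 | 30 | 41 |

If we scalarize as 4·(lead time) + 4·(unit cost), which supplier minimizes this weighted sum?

S1: 4·30 + 4·50 = 320
S2: 4·27 + 4·26 = 212
S3: 4·20 + 4·30 = 200
S4: 4·5 + 4·12 = 68
S5: 4·4 + 4·13 = 68
S6: 4·18 + 4·31 = 196
S7: 4·9 + 4·19 = 112
S8: 4·4 + 4·46 = 200
S9: 4·4 + 4·54 = 232
S10: 4·6 + 4·8 = 56
S11: 4·30 + 4·41 = 284
Lowest: S10 at 56.

S10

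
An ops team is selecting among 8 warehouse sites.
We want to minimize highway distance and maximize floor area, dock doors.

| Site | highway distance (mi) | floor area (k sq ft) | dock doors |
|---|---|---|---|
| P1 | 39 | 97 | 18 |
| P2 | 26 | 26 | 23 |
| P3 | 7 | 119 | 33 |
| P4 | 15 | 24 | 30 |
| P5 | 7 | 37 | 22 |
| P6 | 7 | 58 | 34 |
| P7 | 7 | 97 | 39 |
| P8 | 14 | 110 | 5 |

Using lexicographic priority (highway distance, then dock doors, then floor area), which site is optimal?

First minimize highway distance: best is 7, kept {P3, P5, P6, P7}.
Then maximize dock doors: best is 39, kept {P7}.

P7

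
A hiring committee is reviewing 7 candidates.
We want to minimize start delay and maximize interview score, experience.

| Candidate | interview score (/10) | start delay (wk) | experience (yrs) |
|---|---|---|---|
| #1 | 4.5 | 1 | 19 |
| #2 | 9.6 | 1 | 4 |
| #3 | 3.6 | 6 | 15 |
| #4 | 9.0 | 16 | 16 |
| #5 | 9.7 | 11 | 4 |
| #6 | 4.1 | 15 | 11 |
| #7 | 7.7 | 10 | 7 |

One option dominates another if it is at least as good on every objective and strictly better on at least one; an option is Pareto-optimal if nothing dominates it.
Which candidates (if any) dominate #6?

#1

#1: interview score 4.5≥4.1, start delay 1≤15, experience 19≥11 — dominates #6.
Others (#2, #3, #4, #5, #7) are each worse than #6 on at least one objective.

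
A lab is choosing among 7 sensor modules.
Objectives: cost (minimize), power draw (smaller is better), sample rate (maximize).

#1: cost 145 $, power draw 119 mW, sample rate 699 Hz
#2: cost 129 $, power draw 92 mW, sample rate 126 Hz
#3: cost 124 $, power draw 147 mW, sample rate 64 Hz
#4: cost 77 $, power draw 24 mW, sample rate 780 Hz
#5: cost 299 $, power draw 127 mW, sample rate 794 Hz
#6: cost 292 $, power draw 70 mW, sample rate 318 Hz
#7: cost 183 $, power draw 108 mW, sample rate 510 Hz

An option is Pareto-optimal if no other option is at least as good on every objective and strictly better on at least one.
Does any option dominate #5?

No

#1: worse on sample rate (699 vs 794).
#2: worse on sample rate (126 vs 794).
#3: worse on power draw (147 vs 127).
#4: worse on sample rate (780 vs 794).
#6: worse on sample rate (318 vs 794).
#7: worse on sample rate (510 vs 794).
No option is at least as good as #5 on every objective and strictly better on one.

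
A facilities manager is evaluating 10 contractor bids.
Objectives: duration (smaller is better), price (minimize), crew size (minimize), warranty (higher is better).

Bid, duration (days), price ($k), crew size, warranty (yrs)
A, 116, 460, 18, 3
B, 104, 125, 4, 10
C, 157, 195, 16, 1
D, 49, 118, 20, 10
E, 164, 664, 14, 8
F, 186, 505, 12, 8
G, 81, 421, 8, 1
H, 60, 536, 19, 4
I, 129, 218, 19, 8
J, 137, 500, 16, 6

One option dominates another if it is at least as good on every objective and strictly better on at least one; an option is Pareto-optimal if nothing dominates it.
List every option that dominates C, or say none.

B

B: duration 104≤157, price 125≤195, crew size 4≤16, warranty 10≥1 — dominates C.
Others (A, D, E, F, G, H, I, J) are each worse than C on at least one objective.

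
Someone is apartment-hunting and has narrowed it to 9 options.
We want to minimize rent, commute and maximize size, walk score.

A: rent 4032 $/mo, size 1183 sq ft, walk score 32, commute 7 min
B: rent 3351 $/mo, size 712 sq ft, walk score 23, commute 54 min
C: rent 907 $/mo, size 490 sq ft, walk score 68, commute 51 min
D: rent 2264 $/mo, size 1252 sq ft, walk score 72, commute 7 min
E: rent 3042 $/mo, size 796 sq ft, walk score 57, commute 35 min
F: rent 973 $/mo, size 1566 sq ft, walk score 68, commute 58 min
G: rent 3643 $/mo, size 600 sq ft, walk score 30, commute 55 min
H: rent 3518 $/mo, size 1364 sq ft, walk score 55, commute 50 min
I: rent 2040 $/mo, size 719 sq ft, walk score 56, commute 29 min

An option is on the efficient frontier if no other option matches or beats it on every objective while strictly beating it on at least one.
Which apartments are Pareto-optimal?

C, D, F, H, I

A: dominated by D (rent 2264≤4032, size 1252≥1183, walk score 72≥32, commute 7≤7).
B: dominated by D (rent 2264≤3351, size 1252≥712, walk score 72≥23, commute 7≤54).
C: not dominated (best rent).
D: not dominated (best walk score).
E: dominated by D (rent 2264≤3042, size 1252≥796, walk score 72≥57, commute 7≤35).
F: not dominated (best size).
G: dominated by D (rent 2264≤3643, size 1252≥600, walk score 72≥30, commute 7≤55).
H: not dominated.
I: not dominated.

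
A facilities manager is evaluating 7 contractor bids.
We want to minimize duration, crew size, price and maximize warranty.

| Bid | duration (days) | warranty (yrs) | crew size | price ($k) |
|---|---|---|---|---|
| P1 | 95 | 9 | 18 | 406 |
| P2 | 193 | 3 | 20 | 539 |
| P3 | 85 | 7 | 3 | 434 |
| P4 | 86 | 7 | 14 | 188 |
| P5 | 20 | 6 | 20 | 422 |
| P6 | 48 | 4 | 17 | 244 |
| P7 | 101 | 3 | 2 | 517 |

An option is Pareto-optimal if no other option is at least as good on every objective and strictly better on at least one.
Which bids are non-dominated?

P1, P3, P4, P5, P6, P7

P1: not dominated (best warranty).
P2: dominated by P1 (duration 95≤193, warranty 9≥3, crew size 18≤20, price 406≤539).
P3: not dominated.
P4: not dominated (best price).
P5: not dominated (best duration).
P6: not dominated.
P7: not dominated (best crew size).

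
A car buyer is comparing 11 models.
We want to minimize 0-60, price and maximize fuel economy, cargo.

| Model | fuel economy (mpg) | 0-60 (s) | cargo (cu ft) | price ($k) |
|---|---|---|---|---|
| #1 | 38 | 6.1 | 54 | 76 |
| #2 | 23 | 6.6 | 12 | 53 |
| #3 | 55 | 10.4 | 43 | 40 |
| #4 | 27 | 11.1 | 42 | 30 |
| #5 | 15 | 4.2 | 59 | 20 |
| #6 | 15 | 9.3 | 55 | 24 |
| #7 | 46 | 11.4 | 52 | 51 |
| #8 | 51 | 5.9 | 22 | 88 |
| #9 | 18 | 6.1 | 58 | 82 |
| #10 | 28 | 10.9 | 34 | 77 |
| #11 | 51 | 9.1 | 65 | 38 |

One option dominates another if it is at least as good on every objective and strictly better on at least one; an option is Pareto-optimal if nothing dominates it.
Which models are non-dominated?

#1: not dominated.
#2: not dominated.
#3: not dominated (best fuel economy).
#4: not dominated.
#5: not dominated (best 0-60).
#6: dominated by #5 (fuel economy 15≥15, 0-60 4.2≤9.3, cargo 59≥55, price 20≤24).
#7: dominated by #11 (fuel economy 51≥46, 0-60 9.1≤11.4, cargo 65≥52, price 38≤51).
#8: not dominated.
#9: not dominated.
#10: dominated by #1 (fuel economy 38≥28, 0-60 6.1≤10.9, cargo 54≥34, price 76≤77).
#11: not dominated (best cargo).

#1, #2, #3, #4, #5, #8, #9, #11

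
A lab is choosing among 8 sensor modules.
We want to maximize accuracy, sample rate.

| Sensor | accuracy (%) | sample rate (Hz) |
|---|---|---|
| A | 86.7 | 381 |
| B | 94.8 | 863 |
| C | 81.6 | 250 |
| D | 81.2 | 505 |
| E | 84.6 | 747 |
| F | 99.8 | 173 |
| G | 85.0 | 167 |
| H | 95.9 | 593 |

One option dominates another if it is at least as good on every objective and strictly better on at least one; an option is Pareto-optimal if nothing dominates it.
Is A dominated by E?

No

E vs A: E is worse on accuracy (84.6 vs 86.7), so it does not dominate A.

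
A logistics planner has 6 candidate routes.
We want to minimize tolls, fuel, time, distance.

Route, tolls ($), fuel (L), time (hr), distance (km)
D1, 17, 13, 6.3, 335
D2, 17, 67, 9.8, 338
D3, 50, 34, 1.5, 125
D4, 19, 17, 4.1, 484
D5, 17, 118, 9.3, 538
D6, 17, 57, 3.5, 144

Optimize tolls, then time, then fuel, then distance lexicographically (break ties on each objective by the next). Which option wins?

First minimize tolls: best is 17, kept {D1, D2, D5, D6}.
Then minimize time: best is 3.5, kept {D6}.

D6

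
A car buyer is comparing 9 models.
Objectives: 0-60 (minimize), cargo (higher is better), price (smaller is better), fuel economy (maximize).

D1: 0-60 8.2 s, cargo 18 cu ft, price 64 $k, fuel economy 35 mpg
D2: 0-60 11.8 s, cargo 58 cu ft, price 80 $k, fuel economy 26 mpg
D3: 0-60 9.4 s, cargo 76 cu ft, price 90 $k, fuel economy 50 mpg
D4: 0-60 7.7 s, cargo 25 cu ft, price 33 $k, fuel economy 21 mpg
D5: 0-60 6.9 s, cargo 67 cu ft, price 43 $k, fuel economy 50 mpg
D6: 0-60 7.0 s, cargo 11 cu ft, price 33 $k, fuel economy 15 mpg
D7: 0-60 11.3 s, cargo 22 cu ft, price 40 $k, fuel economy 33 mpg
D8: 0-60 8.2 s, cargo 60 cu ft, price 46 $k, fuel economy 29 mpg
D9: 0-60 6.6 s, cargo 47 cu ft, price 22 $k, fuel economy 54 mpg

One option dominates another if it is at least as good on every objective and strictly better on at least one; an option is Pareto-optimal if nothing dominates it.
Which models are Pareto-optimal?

D1: dominated by D5 (0-60 6.9≤8.2, cargo 67≥18, price 43≤64, fuel economy 50≥35).
D2: dominated by D5 (0-60 6.9≤11.8, cargo 67≥58, price 43≤80, fuel economy 50≥26).
D3: not dominated (best cargo).
D4: dominated by D9 (0-60 6.6≤7.7, cargo 47≥25, price 22≤33, fuel economy 54≥21).
D5: not dominated.
D6: dominated by D9 (0-60 6.6≤7.0, cargo 47≥11, price 22≤33, fuel economy 54≥15).
D7: dominated by D9 (0-60 6.6≤11.3, cargo 47≥22, price 22≤40, fuel economy 54≥33).
D8: dominated by D5 (0-60 6.9≤8.2, cargo 67≥60, price 43≤46, fuel economy 50≥29).
D9: not dominated (best 0-60).

D3, D5, D9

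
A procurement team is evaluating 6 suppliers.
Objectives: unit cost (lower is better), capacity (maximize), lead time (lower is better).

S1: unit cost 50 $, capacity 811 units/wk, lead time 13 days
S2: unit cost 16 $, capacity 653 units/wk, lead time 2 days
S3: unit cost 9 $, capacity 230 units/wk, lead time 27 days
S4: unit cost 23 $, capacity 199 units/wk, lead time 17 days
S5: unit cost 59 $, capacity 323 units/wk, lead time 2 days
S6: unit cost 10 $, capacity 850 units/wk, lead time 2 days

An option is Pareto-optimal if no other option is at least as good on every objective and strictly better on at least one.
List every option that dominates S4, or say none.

S2: unit cost 16≤23, capacity 653≥199, lead time 2≤17 — dominates S4.
S6: unit cost 10≤23, capacity 850≥199, lead time 2≤17 — dominates S4.
Others (S1, S3, S5) are each worse than S4 on at least one objective.

S2, S6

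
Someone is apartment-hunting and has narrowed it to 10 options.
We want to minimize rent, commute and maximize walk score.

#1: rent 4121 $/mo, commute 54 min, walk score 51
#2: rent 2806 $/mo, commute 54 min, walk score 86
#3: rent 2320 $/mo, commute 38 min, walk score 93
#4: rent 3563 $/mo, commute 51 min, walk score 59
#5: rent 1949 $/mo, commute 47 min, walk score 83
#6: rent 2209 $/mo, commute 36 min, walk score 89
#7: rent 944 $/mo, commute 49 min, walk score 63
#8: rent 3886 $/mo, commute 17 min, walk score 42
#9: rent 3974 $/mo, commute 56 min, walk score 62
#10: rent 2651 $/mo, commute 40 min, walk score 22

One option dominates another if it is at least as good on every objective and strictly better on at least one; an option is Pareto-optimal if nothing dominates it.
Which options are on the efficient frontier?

#1: dominated by #2 (rent 2806≤4121, commute 54≤54, walk score 86≥51).
#2: dominated by #3 (rent 2320≤2806, commute 38≤54, walk score 93≥86).
#3: not dominated (best walk score).
#4: dominated by #3 (rent 2320≤3563, commute 38≤51, walk score 93≥59).
#5: not dominated.
#6: not dominated.
#7: not dominated (best rent).
#8: not dominated (best commute).
#9: dominated by #2 (rent 2806≤3974, commute 54≤56, walk score 86≥62).
#10: dominated by #3 (rent 2320≤2651, commute 38≤40, walk score 93≥22).

#3, #5, #6, #7, #8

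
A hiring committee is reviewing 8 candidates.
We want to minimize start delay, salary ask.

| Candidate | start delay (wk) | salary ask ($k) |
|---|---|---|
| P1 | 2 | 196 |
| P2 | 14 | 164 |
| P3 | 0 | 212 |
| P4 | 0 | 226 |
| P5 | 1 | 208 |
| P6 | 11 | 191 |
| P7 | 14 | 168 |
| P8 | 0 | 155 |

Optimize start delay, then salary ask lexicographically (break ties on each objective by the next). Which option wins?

First minimize start delay: best is 0, kept {P3, P4, P8}.
Then minimize salary ask: best is 155, kept {P8}.

P8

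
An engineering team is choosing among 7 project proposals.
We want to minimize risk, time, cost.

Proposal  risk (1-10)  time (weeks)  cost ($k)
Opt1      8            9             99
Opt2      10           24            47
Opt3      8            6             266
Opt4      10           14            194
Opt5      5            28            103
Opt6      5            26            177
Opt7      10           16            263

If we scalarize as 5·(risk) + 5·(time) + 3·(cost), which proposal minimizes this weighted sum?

Opt2

Opt1: 5·8 + 5·9 + 3·99 = 382
Opt2: 5·10 + 5·24 + 3·47 = 311
Opt3: 5·8 + 5·6 + 3·266 = 868
Opt4: 5·10 + 5·14 + 3·194 = 702
Opt5: 5·5 + 5·28 + 3·103 = 474
Opt6: 5·5 + 5·26 + 3·177 = 686
Opt7: 5·10 + 5·16 + 3·263 = 919
Lowest: Opt2 at 311.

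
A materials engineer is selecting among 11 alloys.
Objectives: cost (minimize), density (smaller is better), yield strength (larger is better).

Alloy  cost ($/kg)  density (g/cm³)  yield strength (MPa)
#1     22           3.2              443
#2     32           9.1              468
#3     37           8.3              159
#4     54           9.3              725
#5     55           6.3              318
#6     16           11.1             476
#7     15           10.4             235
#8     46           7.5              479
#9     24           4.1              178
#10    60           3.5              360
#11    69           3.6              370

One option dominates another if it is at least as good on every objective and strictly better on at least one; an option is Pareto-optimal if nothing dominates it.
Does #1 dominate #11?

#1 vs #11: cost 22≤69, density 3.2≤3.6, yield strength 443≥370 — #1 is at least as good on every objective with at least one strict improvement.

Yes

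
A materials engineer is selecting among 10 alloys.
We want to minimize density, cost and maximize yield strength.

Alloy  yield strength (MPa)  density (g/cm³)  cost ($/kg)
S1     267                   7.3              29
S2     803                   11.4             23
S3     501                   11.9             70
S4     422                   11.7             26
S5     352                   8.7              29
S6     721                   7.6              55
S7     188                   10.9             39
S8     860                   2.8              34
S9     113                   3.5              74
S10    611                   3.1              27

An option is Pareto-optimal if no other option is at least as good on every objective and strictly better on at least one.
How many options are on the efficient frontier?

3

S1: dominated by S10 (yield strength 611≥267, density 3.1≤7.3, cost 27≤29).
S2: not dominated (best cost).
S3: dominated by S2 (yield strength 803≥501, density 11.4≤11.9, cost 23≤70).
S4: dominated by S2 (yield strength 803≥422, density 11.4≤11.7, cost 23≤26).
S5: dominated by S10 (yield strength 611≥352, density 3.1≤8.7, cost 27≤29).
S6: dominated by S8 (yield strength 860≥721, density 2.8≤7.6, cost 34≤55).
S7: dominated by S1 (yield strength 267≥188, density 7.3≤10.9, cost 29≤39).
S8: not dominated (best yield strength).
S9: dominated by S8 (yield strength 860≥113, density 2.8≤3.5, cost 34≤74).
S10: not dominated.
Pareto-optimal: S2, S8, S10 → 3.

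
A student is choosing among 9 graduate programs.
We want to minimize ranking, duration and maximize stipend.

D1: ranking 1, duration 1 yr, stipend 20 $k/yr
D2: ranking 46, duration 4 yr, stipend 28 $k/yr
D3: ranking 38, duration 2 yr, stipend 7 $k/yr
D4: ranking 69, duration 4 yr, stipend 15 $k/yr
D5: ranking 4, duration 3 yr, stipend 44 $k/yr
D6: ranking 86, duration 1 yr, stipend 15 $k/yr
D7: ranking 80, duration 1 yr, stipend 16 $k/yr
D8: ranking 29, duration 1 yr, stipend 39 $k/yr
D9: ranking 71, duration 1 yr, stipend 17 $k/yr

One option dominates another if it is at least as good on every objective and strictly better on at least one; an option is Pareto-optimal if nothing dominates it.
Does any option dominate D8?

D1: worse on stipend (20 vs 39).
D2: worse on ranking (46 vs 29).
D3: worse on ranking (38 vs 29).
D4: worse on ranking (69 vs 29).
D5: worse on duration (3 vs 1).
D6: worse on ranking (86 vs 29).
D7: worse on ranking (80 vs 29).
D9: worse on ranking (71 vs 29).
No option is at least as good as D8 on every objective and strictly better on one.

No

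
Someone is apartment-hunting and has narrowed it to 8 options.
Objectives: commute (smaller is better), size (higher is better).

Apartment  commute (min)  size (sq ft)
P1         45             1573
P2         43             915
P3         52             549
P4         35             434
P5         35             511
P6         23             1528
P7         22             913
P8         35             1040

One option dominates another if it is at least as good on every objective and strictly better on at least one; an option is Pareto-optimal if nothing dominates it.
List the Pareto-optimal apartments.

P1, P6, P7

P1: not dominated (best size).
P2: dominated by P6 (commute 23≤43, size 1528≥915).
P3: dominated by P1 (commute 45≤52, size 1573≥549).
P4: dominated by P5 (commute 35≤35, size 511≥434).
P5: dominated by P6 (commute 23≤35, size 1528≥511).
P6: not dominated.
P7: not dominated (best commute).
P8: dominated by P6 (commute 23≤35, size 1528≥1040).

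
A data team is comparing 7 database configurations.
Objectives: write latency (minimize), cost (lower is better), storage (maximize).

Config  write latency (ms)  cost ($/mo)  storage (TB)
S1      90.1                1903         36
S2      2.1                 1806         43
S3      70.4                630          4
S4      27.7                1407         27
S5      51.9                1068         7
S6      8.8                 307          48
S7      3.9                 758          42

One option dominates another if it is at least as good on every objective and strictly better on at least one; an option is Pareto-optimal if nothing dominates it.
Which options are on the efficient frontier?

S1: dominated by S2 (write latency 2.1≤90.1, cost 1806≤1903, storage 43≥36).
S2: not dominated (best write latency).
S3: dominated by S6 (write latency 8.8≤70.4, cost 307≤630, storage 48≥4).
S4: dominated by S6 (write latency 8.8≤27.7, cost 307≤1407, storage 48≥27).
S5: dominated by S6 (write latency 8.8≤51.9, cost 307≤1068, storage 48≥7).
S6: not dominated (best cost).
S7: not dominated.

S2, S6, S7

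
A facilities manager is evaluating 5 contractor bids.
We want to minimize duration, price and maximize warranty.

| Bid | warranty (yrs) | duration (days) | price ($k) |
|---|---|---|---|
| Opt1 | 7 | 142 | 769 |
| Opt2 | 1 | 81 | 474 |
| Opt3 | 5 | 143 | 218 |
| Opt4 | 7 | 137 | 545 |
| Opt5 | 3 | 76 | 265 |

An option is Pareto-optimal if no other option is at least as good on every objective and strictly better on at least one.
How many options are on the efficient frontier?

3

Opt1: dominated by Opt4 (warranty 7≥7, duration 137≤142, price 545≤769).
Opt2: dominated by Opt5 (warranty 3≥1, duration 76≤81, price 265≤474).
Opt3: not dominated (best price).
Opt4: not dominated.
Opt5: not dominated (best duration).
Pareto-optimal: Opt3, Opt4, Opt5 → 3.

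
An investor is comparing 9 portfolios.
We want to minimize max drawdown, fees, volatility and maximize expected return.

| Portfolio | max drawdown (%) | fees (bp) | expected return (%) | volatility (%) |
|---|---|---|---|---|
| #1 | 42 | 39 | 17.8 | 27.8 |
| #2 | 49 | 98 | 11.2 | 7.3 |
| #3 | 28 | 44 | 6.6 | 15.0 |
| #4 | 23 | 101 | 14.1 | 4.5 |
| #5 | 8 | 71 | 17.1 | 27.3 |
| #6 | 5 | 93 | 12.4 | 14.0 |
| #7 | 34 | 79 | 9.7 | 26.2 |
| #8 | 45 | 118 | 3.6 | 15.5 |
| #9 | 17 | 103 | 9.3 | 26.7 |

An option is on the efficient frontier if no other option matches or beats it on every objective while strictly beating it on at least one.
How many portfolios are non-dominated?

#1: not dominated (best fees).
#2: not dominated.
#3: not dominated.
#4: not dominated (best volatility).
#5: not dominated.
#6: not dominated (best max drawdown).
#7: not dominated.
#8: dominated by #3 (max drawdown 28≤45, fees 44≤118, expected return 6.6≥3.6, volatility 15.0≤15.5).
#9: dominated by #6 (max drawdown 5≤17, fees 93≤103, expected return 12.4≥9.3, volatility 14.0≤26.7).
Pareto-optimal: #1, #2, #3, #4, #5, #6, #7 → 7.

7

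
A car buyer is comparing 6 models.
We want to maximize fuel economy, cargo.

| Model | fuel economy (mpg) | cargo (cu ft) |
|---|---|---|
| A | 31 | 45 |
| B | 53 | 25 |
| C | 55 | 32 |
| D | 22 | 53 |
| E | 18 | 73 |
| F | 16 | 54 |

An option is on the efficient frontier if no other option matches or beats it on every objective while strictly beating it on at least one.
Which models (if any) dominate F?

E

E: fuel economy 18≥16, cargo 73≥54 — dominates F.
Others (A, B, C, D) are each worse than F on at least one objective.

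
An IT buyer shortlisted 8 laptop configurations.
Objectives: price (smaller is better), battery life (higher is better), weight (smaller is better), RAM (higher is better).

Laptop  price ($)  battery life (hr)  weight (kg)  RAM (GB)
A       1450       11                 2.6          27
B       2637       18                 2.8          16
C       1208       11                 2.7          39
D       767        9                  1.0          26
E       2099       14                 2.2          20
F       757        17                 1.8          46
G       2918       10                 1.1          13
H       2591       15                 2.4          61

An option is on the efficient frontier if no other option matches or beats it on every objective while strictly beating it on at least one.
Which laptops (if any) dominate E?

F: price 757≤2099, battery life 17≥14, weight 1.8≤2.2, RAM 46≥20 — dominates E.
Others (A, B, C, D, G, H) are each worse than E on at least one objective.

F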